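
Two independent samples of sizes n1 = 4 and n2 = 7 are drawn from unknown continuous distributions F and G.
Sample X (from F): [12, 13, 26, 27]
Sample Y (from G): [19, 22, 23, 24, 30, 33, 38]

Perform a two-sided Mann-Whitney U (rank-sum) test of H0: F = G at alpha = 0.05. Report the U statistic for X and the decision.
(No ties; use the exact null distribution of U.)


Step 1: Combine and sort all 11 observations; assign midranks.
sorted (value, group): (12,X), (13,X), (19,Y), (22,Y), (23,Y), (24,Y), (26,X), (27,X), (30,Y), (33,Y), (38,Y)
ranks: 12->1, 13->2, 19->3, 22->4, 23->5, 24->6, 26->7, 27->8, 30->9, 33->10, 38->11
Step 2: Rank sum for X: R1 = 1 + 2 + 7 + 8 = 18.
Step 3: U_X = R1 - n1(n1+1)/2 = 18 - 4*5/2 = 18 - 10 = 8.
       U_Y = n1*n2 - U_X = 28 - 8 = 20.
Step 4: No ties, so the exact null distribution of U (based on enumerating the C(11,4) = 330 equally likely rank assignments) gives the two-sided p-value.
Step 5: p-value = 0.315152; compare to alpha = 0.05. fail to reject H0.

U_X = 8, p = 0.315152, fail to reject H0 at alpha = 0.05.


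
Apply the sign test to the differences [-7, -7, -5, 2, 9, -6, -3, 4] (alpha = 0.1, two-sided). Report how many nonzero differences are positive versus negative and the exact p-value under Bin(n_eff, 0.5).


Step 1: Discard zero differences. Original n = 8; n_eff = number of nonzero differences = 8.
Nonzero differences (with sign): -7, -7, -5, +2, +9, -6, -3, +4
Step 2: Count signs: positive = 3, negative = 5.
Step 3: Under H0: P(positive) = 0.5, so the number of positives S ~ Bin(8, 0.5).
Step 4: Two-sided exact p-value = sum of Bin(8,0.5) probabilities at or below the observed probability = 0.726562.
Step 5: alpha = 0.1. fail to reject H0.

n_eff = 8, pos = 3, neg = 5, p = 0.726562, fail to reject H0.


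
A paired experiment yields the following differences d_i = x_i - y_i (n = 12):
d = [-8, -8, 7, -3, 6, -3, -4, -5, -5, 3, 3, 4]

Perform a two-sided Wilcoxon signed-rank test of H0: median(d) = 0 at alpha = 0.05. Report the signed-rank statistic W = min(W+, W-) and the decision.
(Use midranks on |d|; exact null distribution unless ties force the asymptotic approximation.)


Step 1: Drop any zero differences (none here) and take |d_i|.
|d| = [8, 8, 7, 3, 6, 3, 4, 5, 5, 3, 3, 4]
Step 2: Midrank |d_i| (ties get averaged ranks).
ranks: |8|->11.5, |8|->11.5, |7|->10, |3|->2.5, |6|->9, |3|->2.5, |4|->5.5, |5|->7.5, |5|->7.5, |3|->2.5, |3|->2.5, |4|->5.5
Step 3: Attach original signs; sum ranks with positive sign and with negative sign.
W+ = 10 + 9 + 2.5 + 2.5 + 5.5 = 29.5
W- = 11.5 + 11.5 + 2.5 + 2.5 + 5.5 + 7.5 + 7.5 = 48.5
(Check: W+ + W- = 78 should equal n(n+1)/2 = 78.)
Step 4: Test statistic W = min(W+, W-) = 29.5.
Step 5: Ties in |d|, so use the tie-corrected normal approximation.
        E[W] = n(n+1)/4 = 12*13/4 = 39.
        Tie groups: |d|=3 (t=4), |d|=4 (t=2), |d|=5 (t=2), |d|=8 (t=2); sum(t^3 - t) = 78.
        Var[W] = n(n+1)(2n+1)/24 - sum(t^3-t)/48 = 3900/24 - 78/48 = 160.875.
        z = (W - E[W]) / sqrt(Var[W]) = (29.5 - 39) / 12.6837 = -0.7490.
        Two-sided p = 2*Phi(z) = 0.453860.
Step 6: alpha = 0.05. fail to reject H0.

W+ = 29.5, W- = 48.5, W = min = 29.5, p = 0.453860, fail to reject H0.


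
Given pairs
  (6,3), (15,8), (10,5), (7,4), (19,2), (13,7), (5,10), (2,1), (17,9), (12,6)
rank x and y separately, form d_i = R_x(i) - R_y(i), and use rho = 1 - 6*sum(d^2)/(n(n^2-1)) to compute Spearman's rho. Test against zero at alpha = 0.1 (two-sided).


Step 1: Rank x and y separately (midranks; no ties here).
rank(x): 6->3, 15->8, 10->5, 7->4, 19->10, 13->7, 5->2, 2->1, 17->9, 12->6
rank(y): 3->3, 8->8, 5->5, 4->4, 2->2, 7->7, 10->10, 1->1, 9->9, 6->6
Step 2: d_i = R_x(i) - R_y(i); compute d_i^2.
  (3-3)^2=0, (8-8)^2=0, (5-5)^2=0, (4-4)^2=0, (10-2)^2=64, (7-7)^2=0, (2-10)^2=64, (1-1)^2=0, (9-9)^2=0, (6-6)^2=0
sum(d^2) = 128.
Step 3: rho = 1 - 6*128 / (10*(10^2 - 1)) = 1 - 768/990 = 0.224242.
Step 4: Under H0, t = rho * sqrt((n-2)/(1-rho^2)) = 0.6508 ~ t(8).
Step 5: Two-sided p-value from the t-distribution with 8 df = 0.533401.
Step 6: alpha = 0.1. fail to reject H0.

rho = 0.2242, p = 0.533401, fail to reject H0 at alpha = 0.1.


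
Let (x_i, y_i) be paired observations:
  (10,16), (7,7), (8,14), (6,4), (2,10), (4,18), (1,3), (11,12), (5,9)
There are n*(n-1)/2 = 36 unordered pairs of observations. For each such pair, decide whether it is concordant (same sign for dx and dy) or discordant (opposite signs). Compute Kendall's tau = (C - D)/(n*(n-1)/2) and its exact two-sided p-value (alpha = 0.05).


Step 1: Enumerate the 36 unordered pairs (i,j) with i<j and classify each by sign(x_j-x_i) * sign(y_j-y_i).
  (1,2):dx=-3,dy=-9->C; (1,3):dx=-2,dy=-2->C; (1,4):dx=-4,dy=-12->C; (1,5):dx=-8,dy=-6->C
  (1,6):dx=-6,dy=+2->D; (1,7):dx=-9,dy=-13->C; (1,8):dx=+1,dy=-4->D; (1,9):dx=-5,dy=-7->C
  (2,3):dx=+1,dy=+7->C; (2,4):dx=-1,dy=-3->C; (2,5):dx=-5,dy=+3->D; (2,6):dx=-3,dy=+11->D
  (2,7):dx=-6,dy=-4->C; (2,8):dx=+4,dy=+5->C; (2,9):dx=-2,dy=+2->D; (3,4):dx=-2,dy=-10->C
  (3,5):dx=-6,dy=-4->C; (3,6):dx=-4,dy=+4->D; (3,7):dx=-7,dy=-11->C; (3,8):dx=+3,dy=-2->D
  (3,9):dx=-3,dy=-5->C; (4,5):dx=-4,dy=+6->D; (4,6):dx=-2,dy=+14->D; (4,7):dx=-5,dy=-1->C
  (4,8):dx=+5,dy=+8->C; (4,9):dx=-1,dy=+5->D; (5,6):dx=+2,dy=+8->C; (5,7):dx=-1,dy=-7->C
  (5,8):dx=+9,dy=+2->C; (5,9):dx=+3,dy=-1->D; (6,7):dx=-3,dy=-15->C; (6,8):dx=+7,dy=-6->D
  (6,9):dx=+1,dy=-9->D; (7,8):dx=+10,dy=+9->C; (7,9):dx=+4,dy=+6->C; (8,9):dx=-6,dy=-3->C
Step 2: C = 23, D = 13, total pairs = 36.
Step 3: tau = (C - D)/(n(n-1)/2) = (23 - 13)/36 = 0.277778.
Step 4: Exact two-sided p-value (enumerate n! = 362880 permutations of y under H0): p = 0.358488.
Step 5: alpha = 0.05. fail to reject H0.

tau_b = 0.2778 (C=23, D=13), p = 0.358488, fail to reject H0.


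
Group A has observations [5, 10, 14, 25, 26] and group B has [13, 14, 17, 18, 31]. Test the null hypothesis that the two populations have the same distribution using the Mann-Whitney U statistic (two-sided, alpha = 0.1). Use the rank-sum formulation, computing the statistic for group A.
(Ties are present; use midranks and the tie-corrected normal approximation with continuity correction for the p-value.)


Step 1: Combine and sort all 10 observations; assign midranks.
sorted (value, group): (5,X), (10,X), (13,Y), (14,X), (14,Y), (17,Y), (18,Y), (25,X), (26,X), (31,Y)
ranks: 5->1, 10->2, 13->3, 14->4.5, 14->4.5, 17->6, 18->7, 25->8, 26->9, 31->10
Step 2: Rank sum for X: R1 = 1 + 2 + 4.5 + 8 + 9 = 24.5.
Step 3: U_X = R1 - n1(n1+1)/2 = 24.5 - 5*6/2 = 24.5 - 15 = 9.5.
       U_Y = n1*n2 - U_X = 25 - 9.5 = 15.5.
Step 4: Ties are present, so use the tie-corrected normal approximation (with continuity correction) for the p-value.
Step 5: p-value = 0.600402; compare to alpha = 0.1. fail to reject H0.

U_X = 9.5, p = 0.600402, fail to reject H0 at alpha = 0.1.


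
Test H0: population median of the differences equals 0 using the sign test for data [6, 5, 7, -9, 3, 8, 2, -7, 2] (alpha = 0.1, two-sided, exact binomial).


Step 1: Discard zero differences. Original n = 9; n_eff = number of nonzero differences = 9.
Nonzero differences (with sign): +6, +5, +7, -9, +3, +8, +2, -7, +2
Step 2: Count signs: positive = 7, negative = 2.
Step 3: Under H0: P(positive) = 0.5, so the number of positives S ~ Bin(9, 0.5).
Step 4: Two-sided exact p-value = sum of Bin(9,0.5) probabilities at or below the observed probability = 0.179688.
Step 5: alpha = 0.1. fail to reject H0.

n_eff = 9, pos = 7, neg = 2, p = 0.179688, fail to reject H0.


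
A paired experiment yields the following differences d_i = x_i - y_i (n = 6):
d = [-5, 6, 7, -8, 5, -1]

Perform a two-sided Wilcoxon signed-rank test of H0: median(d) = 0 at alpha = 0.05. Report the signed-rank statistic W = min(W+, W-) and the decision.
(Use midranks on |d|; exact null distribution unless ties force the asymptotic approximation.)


Step 1: Drop any zero differences (none here) and take |d_i|.
|d| = [5, 6, 7, 8, 5, 1]
Step 2: Midrank |d_i| (ties get averaged ranks).
ranks: |5|->2.5, |6|->4, |7|->5, |8|->6, |5|->2.5, |1|->1
Step 3: Attach original signs; sum ranks with positive sign and with negative sign.
W+ = 4 + 5 + 2.5 = 11.5
W- = 2.5 + 6 + 1 = 9.5
(Check: W+ + W- = 21 should equal n(n+1)/2 = 21.)
Step 4: Test statistic W = min(W+, W-) = 9.5.
Step 5: Ties in |d|, so use the tie-corrected normal approximation.
        E[W] = n(n+1)/4 = 6*7/4 = 10.5.
        Tie groups: |d|=5 (t=2); sum(t^3 - t) = 6.
        Var[W] = n(n+1)(2n+1)/24 - sum(t^3-t)/48 = 546/24 - 6/48 = 22.625.
        z = (W - E[W]) / sqrt(Var[W]) = (9.5 - 10.5) / 4.7566 = -0.2102.
        Two-sided p = 2*Phi(z) = 0.833484.
Step 6: alpha = 0.05. fail to reject H0.

W+ = 11.5, W- = 9.5, W = min = 9.5, p = 0.833484, fail to reject H0.


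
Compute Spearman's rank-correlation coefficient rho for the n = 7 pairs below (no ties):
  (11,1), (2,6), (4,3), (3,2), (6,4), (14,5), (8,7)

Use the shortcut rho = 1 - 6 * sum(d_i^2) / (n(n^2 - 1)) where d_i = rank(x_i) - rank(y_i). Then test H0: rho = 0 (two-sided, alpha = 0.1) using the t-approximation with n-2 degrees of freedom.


Step 1: Rank x and y separately (midranks; no ties here).
rank(x): 11->6, 2->1, 4->3, 3->2, 6->4, 14->7, 8->5
rank(y): 1->1, 6->6, 3->3, 2->2, 4->4, 5->5, 7->7
Step 2: d_i = R_x(i) - R_y(i); compute d_i^2.
  (6-1)^2=25, (1-6)^2=25, (3-3)^2=0, (2-2)^2=0, (4-4)^2=0, (7-5)^2=4, (5-7)^2=4
sum(d^2) = 58.
Step 3: rho = 1 - 6*58 / (7*(7^2 - 1)) = 1 - 348/336 = -0.035714.
Step 4: Under H0, t = rho * sqrt((n-2)/(1-rho^2)) = -0.0799 ~ t(5).
Step 5: Two-sided p-value from the t-distribution with 5 df = 0.939408.
Step 6: alpha = 0.1. fail to reject H0.

rho = -0.0357, p = 0.939408, fail to reject H0 at alpha = 0.1.


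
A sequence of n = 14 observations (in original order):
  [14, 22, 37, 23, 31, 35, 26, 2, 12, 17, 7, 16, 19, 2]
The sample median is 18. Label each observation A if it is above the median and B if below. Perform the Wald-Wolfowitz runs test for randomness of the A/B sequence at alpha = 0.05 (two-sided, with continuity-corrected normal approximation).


Step 1: Compute median = 18; label A = above, B = below.
Labels in order: BAAAAAABBBBBAB  (n_A = 7, n_B = 7)
Step 2: Count runs R = 5.
Step 3: Under H0 (random ordering), E[R] = 2*n_A*n_B/(n_A+n_B) + 1 = 2*7*7/14 + 1 = 8.0000.
        Var[R] = 2*n_A*n_B*(2*n_A*n_B - n_A - n_B) / ((n_A+n_B)^2 * (n_A+n_B-1)) = 8232/2548 = 3.2308.
        SD[R] = 1.7974.
Step 4: Continuity-corrected z = (R + 0.5 - E[R]) / SD[R] = (5 + 0.5 - 8.0000) / 1.7974 = -1.3909.
Step 5: Two-sided p-value via normal approximation = 2*(1 - Phi(|z|)) = 0.164264.
Step 6: alpha = 0.05. fail to reject H0.

R = 5, z = -1.3909, p = 0.164264, fail to reject H0.


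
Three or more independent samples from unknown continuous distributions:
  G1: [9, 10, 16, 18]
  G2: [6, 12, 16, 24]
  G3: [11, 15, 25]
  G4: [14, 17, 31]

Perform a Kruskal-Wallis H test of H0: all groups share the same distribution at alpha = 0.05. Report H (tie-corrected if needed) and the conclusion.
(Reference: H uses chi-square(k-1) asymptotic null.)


Step 1: Combine all N = 14 observations and assign midranks.
sorted (value, group, rank): (6,G2,1), (9,G1,2), (10,G1,3), (11,G3,4), (12,G2,5), (14,G4,6), (15,G3,7), (16,G1,8.5), (16,G2,8.5), (17,G4,10), (18,G1,11), (24,G2,12), (25,G3,13), (31,G4,14)
Step 2: Sum ranks within each group.
R_1 = 24.5 (n_1 = 4)
R_2 = 26.5 (n_2 = 4)
R_3 = 24 (n_3 = 3)
R_4 = 30 (n_4 = 3)
Step 3: H = 12/(N(N+1)) * sum(R_i^2/n_i) - 3(N+1)
     = 12/(14*15) * (24.5^2/4 + 26.5^2/4 + 24^2/3 + 30^2/3) - 3*15
     = 0.057143 * 817.625 - 45
     = 1.721429.
Step 4: Ties present; correction factor C = 1 - 6/(14^3 - 14) = 0.997802. Corrected H = 1.721429 / 0.997802 = 1.725220.
Step 5: Under H0, H ~ chi^2(3); p-value = 0.631341.
Step 6: alpha = 0.05. fail to reject H0.

H = 1.7252, df = 3, p = 0.631341, fail to reject H0.


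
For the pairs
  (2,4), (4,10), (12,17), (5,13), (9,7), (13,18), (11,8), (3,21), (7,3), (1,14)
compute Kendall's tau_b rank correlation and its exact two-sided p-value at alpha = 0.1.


Step 1: Enumerate the 45 unordered pairs (i,j) with i<j and classify each by sign(x_j-x_i) * sign(y_j-y_i).
  (1,2):dx=+2,dy=+6->C; (1,3):dx=+10,dy=+13->C; (1,4):dx=+3,dy=+9->C; (1,5):dx=+7,dy=+3->C
  (1,6):dx=+11,dy=+14->C; (1,7):dx=+9,dy=+4->C; (1,8):dx=+1,dy=+17->C; (1,9):dx=+5,dy=-1->D
  (1,10):dx=-1,dy=+10->D; (2,3):dx=+8,dy=+7->C; (2,4):dx=+1,dy=+3->C; (2,5):dx=+5,dy=-3->D
  (2,6):dx=+9,dy=+8->C; (2,7):dx=+7,dy=-2->D; (2,8):dx=-1,dy=+11->D; (2,9):dx=+3,dy=-7->D
  (2,10):dx=-3,dy=+4->D; (3,4):dx=-7,dy=-4->C; (3,5):dx=-3,dy=-10->C; (3,6):dx=+1,dy=+1->C
  (3,7):dx=-1,dy=-9->C; (3,8):dx=-9,dy=+4->D; (3,9):dx=-5,dy=-14->C; (3,10):dx=-11,dy=-3->C
  (4,5):dx=+4,dy=-6->D; (4,6):dx=+8,dy=+5->C; (4,7):dx=+6,dy=-5->D; (4,8):dx=-2,dy=+8->D
  (4,9):dx=+2,dy=-10->D; (4,10):dx=-4,dy=+1->D; (5,6):dx=+4,dy=+11->C; (5,7):dx=+2,dy=+1->C
  (5,8):dx=-6,dy=+14->D; (5,9):dx=-2,dy=-4->C; (5,10):dx=-8,dy=+7->D; (6,7):dx=-2,dy=-10->C
  (6,8):dx=-10,dy=+3->D; (6,9):dx=-6,dy=-15->C; (6,10):dx=-12,dy=-4->C; (7,8):dx=-8,dy=+13->D
  (7,9):dx=-4,dy=-5->C; (7,10):dx=-10,dy=+6->D; (8,9):dx=+4,dy=-18->D; (8,10):dx=-2,dy=-7->C
  (9,10):dx=-6,dy=+11->D
Step 2: C = 25, D = 20, total pairs = 45.
Step 3: tau = (C - D)/(n(n-1)/2) = (25 - 20)/45 = 0.111111.
Step 4: Exact two-sided p-value (enumerate n! = 3628800 permutations of y under H0): p = 0.727490.
Step 5: alpha = 0.1. fail to reject H0.

tau_b = 0.1111 (C=25, D=20), p = 0.727490, fail to reject H0.


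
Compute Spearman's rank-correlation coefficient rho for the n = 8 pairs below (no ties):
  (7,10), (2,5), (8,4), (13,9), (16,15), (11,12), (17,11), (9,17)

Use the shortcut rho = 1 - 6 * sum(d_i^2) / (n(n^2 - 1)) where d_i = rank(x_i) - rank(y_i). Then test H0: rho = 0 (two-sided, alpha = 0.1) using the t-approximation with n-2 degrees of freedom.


Step 1: Rank x and y separately (midranks; no ties here).
rank(x): 7->2, 2->1, 8->3, 13->6, 16->7, 11->5, 17->8, 9->4
rank(y): 10->4, 5->2, 4->1, 9->3, 15->7, 12->6, 11->5, 17->8
Step 2: d_i = R_x(i) - R_y(i); compute d_i^2.
  (2-4)^2=4, (1-2)^2=1, (3-1)^2=4, (6-3)^2=9, (7-7)^2=0, (5-6)^2=1, (8-5)^2=9, (4-8)^2=16
sum(d^2) = 44.
Step 3: rho = 1 - 6*44 / (8*(8^2 - 1)) = 1 - 264/504 = 0.476190.
Step 4: Under H0, t = rho * sqrt((n-2)/(1-rho^2)) = 1.3265 ~ t(6).
Step 5: Two-sided p-value from the t-distribution with 6 df = 0.232936.
Step 6: alpha = 0.1. fail to reject H0.

rho = 0.4762, p = 0.232936, fail to reject H0 at alpha = 0.1.


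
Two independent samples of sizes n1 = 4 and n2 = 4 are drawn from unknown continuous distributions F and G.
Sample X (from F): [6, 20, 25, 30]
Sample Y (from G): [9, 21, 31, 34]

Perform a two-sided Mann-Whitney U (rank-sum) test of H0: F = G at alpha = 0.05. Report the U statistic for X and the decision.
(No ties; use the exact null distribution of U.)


Step 1: Combine and sort all 8 observations; assign midranks.
sorted (value, group): (6,X), (9,Y), (20,X), (21,Y), (25,X), (30,X), (31,Y), (34,Y)
ranks: 6->1, 9->2, 20->3, 21->4, 25->5, 30->6, 31->7, 34->8
Step 2: Rank sum for X: R1 = 1 + 3 + 5 + 6 = 15.
Step 3: U_X = R1 - n1(n1+1)/2 = 15 - 4*5/2 = 15 - 10 = 5.
       U_Y = n1*n2 - U_X = 16 - 5 = 11.
Step 4: No ties, so the exact null distribution of U (based on enumerating the C(8,4) = 70 equally likely rank assignments) gives the two-sided p-value.
Step 5: p-value = 0.485714; compare to alpha = 0.05. fail to reject H0.

U_X = 5, p = 0.485714, fail to reject H0 at alpha = 0.05.


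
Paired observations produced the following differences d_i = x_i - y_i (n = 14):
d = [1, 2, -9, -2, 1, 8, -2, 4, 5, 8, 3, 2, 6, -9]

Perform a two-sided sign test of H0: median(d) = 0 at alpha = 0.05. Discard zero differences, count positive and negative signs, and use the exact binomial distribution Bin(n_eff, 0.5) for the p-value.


Step 1: Discard zero differences. Original n = 14; n_eff = number of nonzero differences = 14.
Nonzero differences (with sign): +1, +2, -9, -2, +1, +8, -2, +4, +5, +8, +3, +2, +6, -9
Step 2: Count signs: positive = 10, negative = 4.
Step 3: Under H0: P(positive) = 0.5, so the number of positives S ~ Bin(14, 0.5).
Step 4: Two-sided exact p-value = sum of Bin(14,0.5) probabilities at or below the observed probability = 0.179565.
Step 5: alpha = 0.05. fail to reject H0.

n_eff = 14, pos = 10, neg = 4, p = 0.179565, fail to reject H0.


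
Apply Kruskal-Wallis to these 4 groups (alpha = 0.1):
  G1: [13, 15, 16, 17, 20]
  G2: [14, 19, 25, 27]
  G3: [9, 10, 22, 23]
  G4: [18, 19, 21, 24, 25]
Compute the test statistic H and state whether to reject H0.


Step 1: Combine all N = 18 observations and assign midranks.
sorted (value, group, rank): (9,G3,1), (10,G3,2), (13,G1,3), (14,G2,4), (15,G1,5), (16,G1,6), (17,G1,7), (18,G4,8), (19,G2,9.5), (19,G4,9.5), (20,G1,11), (21,G4,12), (22,G3,13), (23,G3,14), (24,G4,15), (25,G2,16.5), (25,G4,16.5), (27,G2,18)
Step 2: Sum ranks within each group.
R_1 = 32 (n_1 = 5)
R_2 = 48 (n_2 = 4)
R_3 = 30 (n_3 = 4)
R_4 = 61 (n_4 = 5)
Step 3: H = 12/(N(N+1)) * sum(R_i^2/n_i) - 3(N+1)
     = 12/(18*19) * (32^2/5 + 48^2/4 + 30^2/4 + 61^2/5) - 3*19
     = 0.035088 * 1750 - 57
     = 4.403509.
Step 4: Ties present; correction factor C = 1 - 12/(18^3 - 18) = 0.997936. Corrected H = 4.403509 / 0.997936 = 4.412616.
Step 5: Under H0, H ~ chi^2(3); p-value = 0.220218.
Step 6: alpha = 0.1. fail to reject H0.

H = 4.4126, df = 3, p = 0.220218, fail to reject H0.


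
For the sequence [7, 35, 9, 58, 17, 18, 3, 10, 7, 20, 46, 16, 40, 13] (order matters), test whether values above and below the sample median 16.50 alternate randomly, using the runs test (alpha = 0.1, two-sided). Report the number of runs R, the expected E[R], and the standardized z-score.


Step 1: Compute median = 16.50; label A = above, B = below.
Labels in order: BABAAABBBAABAB  (n_A = 7, n_B = 7)
Step 2: Count runs R = 9.
Step 3: Under H0 (random ordering), E[R] = 2*n_A*n_B/(n_A+n_B) + 1 = 2*7*7/14 + 1 = 8.0000.
        Var[R] = 2*n_A*n_B*(2*n_A*n_B - n_A - n_B) / ((n_A+n_B)^2 * (n_A+n_B-1)) = 8232/2548 = 3.2308.
        SD[R] = 1.7974.
Step 4: Continuity-corrected z = (R - 0.5 - E[R]) / SD[R] = (9 - 0.5 - 8.0000) / 1.7974 = 0.2782.
Step 5: Two-sided p-value via normal approximation = 2*(1 - Phi(|z|)) = 0.780879.
Step 6: alpha = 0.1. fail to reject H0.

R = 9, z = 0.2782, p = 0.780879, fail to reject H0.


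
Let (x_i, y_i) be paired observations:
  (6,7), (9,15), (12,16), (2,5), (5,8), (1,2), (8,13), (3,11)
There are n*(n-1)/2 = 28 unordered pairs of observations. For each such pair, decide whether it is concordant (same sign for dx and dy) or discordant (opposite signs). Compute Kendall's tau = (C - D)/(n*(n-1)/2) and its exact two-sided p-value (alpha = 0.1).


Step 1: Enumerate the 28 unordered pairs (i,j) with i<j and classify each by sign(x_j-x_i) * sign(y_j-y_i).
  (1,2):dx=+3,dy=+8->C; (1,3):dx=+6,dy=+9->C; (1,4):dx=-4,dy=-2->C; (1,5):dx=-1,dy=+1->D
  (1,6):dx=-5,dy=-5->C; (1,7):dx=+2,dy=+6->C; (1,8):dx=-3,dy=+4->D; (2,3):dx=+3,dy=+1->C
  (2,4):dx=-7,dy=-10->C; (2,5):dx=-4,dy=-7->C; (2,6):dx=-8,dy=-13->C; (2,7):dx=-1,dy=-2->C
  (2,8):dx=-6,dy=-4->C; (3,4):dx=-10,dy=-11->C; (3,5):dx=-7,dy=-8->C; (3,6):dx=-11,dy=-14->C
  (3,7):dx=-4,dy=-3->C; (3,8):dx=-9,dy=-5->C; (4,5):dx=+3,dy=+3->C; (4,6):dx=-1,dy=-3->C
  (4,7):dx=+6,dy=+8->C; (4,8):dx=+1,dy=+6->C; (5,6):dx=-4,dy=-6->C; (5,7):dx=+3,dy=+5->C
  (5,8):dx=-2,dy=+3->D; (6,7):dx=+7,dy=+11->C; (6,8):dx=+2,dy=+9->C; (7,8):dx=-5,dy=-2->C
Step 2: C = 25, D = 3, total pairs = 28.
Step 3: tau = (C - D)/(n(n-1)/2) = (25 - 3)/28 = 0.785714.
Step 4: Exact two-sided p-value (enumerate n! = 40320 permutations of y under H0): p = 0.005506.
Step 5: alpha = 0.1. reject H0.

tau_b = 0.7857 (C=25, D=3), p = 0.005506, reject H0.


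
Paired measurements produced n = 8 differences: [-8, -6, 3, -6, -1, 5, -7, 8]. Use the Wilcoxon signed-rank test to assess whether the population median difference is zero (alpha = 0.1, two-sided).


Step 1: Drop any zero differences (none here) and take |d_i|.
|d| = [8, 6, 3, 6, 1, 5, 7, 8]
Step 2: Midrank |d_i| (ties get averaged ranks).
ranks: |8|->7.5, |6|->4.5, |3|->2, |6|->4.5, |1|->1, |5|->3, |7|->6, |8|->7.5
Step 3: Attach original signs; sum ranks with positive sign and with negative sign.
W+ = 2 + 3 + 7.5 = 12.5
W- = 7.5 + 4.5 + 4.5 + 1 + 6 = 23.5
(Check: W+ + W- = 36 should equal n(n+1)/2 = 36.)
Step 4: Test statistic W = min(W+, W-) = 12.5.
Step 5: Ties in |d|, so use the tie-corrected normal approximation.
        E[W] = n(n+1)/4 = 8*9/4 = 18.
        Tie groups: |d|=6 (t=2), |d|=8 (t=2); sum(t^3 - t) = 12.
        Var[W] = n(n+1)(2n+1)/24 - sum(t^3-t)/48 = 1224/24 - 12/48 = 50.75.
        z = (W - E[W]) / sqrt(Var[W]) = (12.5 - 18) / 7.1239 = -0.7720.
        Two-sided p = 2*Phi(z) = 0.440086.
Step 6: alpha = 0.1. fail to reject H0.

W+ = 12.5, W- = 23.5, W = min = 12.5, p = 0.440086, fail to reject H0.


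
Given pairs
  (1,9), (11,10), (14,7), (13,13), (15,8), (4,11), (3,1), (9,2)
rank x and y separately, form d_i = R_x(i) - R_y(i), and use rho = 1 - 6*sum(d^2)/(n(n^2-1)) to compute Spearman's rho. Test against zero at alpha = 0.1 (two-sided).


Step 1: Rank x and y separately (midranks; no ties here).
rank(x): 1->1, 11->5, 14->7, 13->6, 15->8, 4->3, 3->2, 9->4
rank(y): 9->5, 10->6, 7->3, 13->8, 8->4, 11->7, 1->1, 2->2
Step 2: d_i = R_x(i) - R_y(i); compute d_i^2.
  (1-5)^2=16, (5-6)^2=1, (7-3)^2=16, (6-8)^2=4, (8-4)^2=16, (3-7)^2=16, (2-1)^2=1, (4-2)^2=4
sum(d^2) = 74.
Step 3: rho = 1 - 6*74 / (8*(8^2 - 1)) = 1 - 444/504 = 0.119048.
Step 4: Under H0, t = rho * sqrt((n-2)/(1-rho^2)) = 0.2937 ~ t(6).
Step 5: Two-sided p-value from the t-distribution with 6 df = 0.778886.
Step 6: alpha = 0.1. fail to reject H0.

rho = 0.1190, p = 0.778886, fail to reject H0 at alpha = 0.1.


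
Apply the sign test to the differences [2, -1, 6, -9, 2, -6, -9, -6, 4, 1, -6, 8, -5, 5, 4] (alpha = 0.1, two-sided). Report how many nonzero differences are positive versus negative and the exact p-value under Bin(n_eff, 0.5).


Step 1: Discard zero differences. Original n = 15; n_eff = number of nonzero differences = 15.
Nonzero differences (with sign): +2, -1, +6, -9, +2, -6, -9, -6, +4, +1, -6, +8, -5, +5, +4
Step 2: Count signs: positive = 8, negative = 7.
Step 3: Under H0: P(positive) = 0.5, so the number of positives S ~ Bin(15, 0.5).
Step 4: Two-sided exact p-value = sum of Bin(15,0.5) probabilities at or below the observed probability = 1.000000.
Step 5: alpha = 0.1. fail to reject H0.

n_eff = 15, pos = 8, neg = 7, p = 1.000000, fail to reject H0.


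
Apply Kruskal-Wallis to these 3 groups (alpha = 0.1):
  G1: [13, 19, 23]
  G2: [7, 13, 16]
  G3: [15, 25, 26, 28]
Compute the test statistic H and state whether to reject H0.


Step 1: Combine all N = 10 observations and assign midranks.
sorted (value, group, rank): (7,G2,1), (13,G1,2.5), (13,G2,2.5), (15,G3,4), (16,G2,5), (19,G1,6), (23,G1,7), (25,G3,8), (26,G3,9), (28,G3,10)
Step 2: Sum ranks within each group.
R_1 = 15.5 (n_1 = 3)
R_2 = 8.5 (n_2 = 3)
R_3 = 31 (n_3 = 4)
Step 3: H = 12/(N(N+1)) * sum(R_i^2/n_i) - 3(N+1)
     = 12/(10*11) * (15.5^2/3 + 8.5^2/3 + 31^2/4) - 3*11
     = 0.109091 * 344.417 - 33
     = 4.572727.
Step 4: Ties present; correction factor C = 1 - 6/(10^3 - 10) = 0.993939. Corrected H = 4.572727 / 0.993939 = 4.600610.
Step 5: Under H0, H ~ chi^2(2); p-value = 0.100228.
Step 6: alpha = 0.1. fail to reject H0.

H = 4.6006, df = 2, p = 0.100228, fail to reject H0.


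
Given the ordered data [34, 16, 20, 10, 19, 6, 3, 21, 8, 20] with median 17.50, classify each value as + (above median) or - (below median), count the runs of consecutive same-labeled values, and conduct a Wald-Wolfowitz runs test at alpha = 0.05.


Step 1: Compute median = 17.50; label A = above, B = below.
Labels in order: ABABABBABA  (n_A = 5, n_B = 5)
Step 2: Count runs R = 9.
Step 3: Under H0 (random ordering), E[R] = 2*n_A*n_B/(n_A+n_B) + 1 = 2*5*5/10 + 1 = 6.0000.
        Var[R] = 2*n_A*n_B*(2*n_A*n_B - n_A - n_B) / ((n_A+n_B)^2 * (n_A+n_B-1)) = 2000/900 = 2.2222.
        SD[R] = 1.4907.
Step 4: Continuity-corrected z = (R - 0.5 - E[R]) / SD[R] = (9 - 0.5 - 6.0000) / 1.4907 = 1.6771.
Step 5: Two-sided p-value via normal approximation = 2*(1 - Phi(|z|)) = 0.093533.
Step 6: alpha = 0.05. fail to reject H0.

R = 9, z = 1.6771, p = 0.093533, fail to reject H0.


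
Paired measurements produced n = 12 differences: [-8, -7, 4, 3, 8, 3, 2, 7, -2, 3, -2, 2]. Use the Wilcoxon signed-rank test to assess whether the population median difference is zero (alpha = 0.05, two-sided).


Step 1: Drop any zero differences (none here) and take |d_i|.
|d| = [8, 7, 4, 3, 8, 3, 2, 7, 2, 3, 2, 2]
Step 2: Midrank |d_i| (ties get averaged ranks).
ranks: |8|->11.5, |7|->9.5, |4|->8, |3|->6, |8|->11.5, |3|->6, |2|->2.5, |7|->9.5, |2|->2.5, |3|->6, |2|->2.5, |2|->2.5
Step 3: Attach original signs; sum ranks with positive sign and with negative sign.
W+ = 8 + 6 + 11.5 + 6 + 2.5 + 9.5 + 6 + 2.5 = 52
W- = 11.5 + 9.5 + 2.5 + 2.5 = 26
(Check: W+ + W- = 78 should equal n(n+1)/2 = 78.)
Step 4: Test statistic W = min(W+, W-) = 26.
Step 5: Ties in |d|, so use the tie-corrected normal approximation.
        E[W] = n(n+1)/4 = 12*13/4 = 39.
        Tie groups: |d|=2 (t=4), |d|=3 (t=3), |d|=7 (t=2), |d|=8 (t=2); sum(t^3 - t) = 96.
        Var[W] = n(n+1)(2n+1)/24 - sum(t^3-t)/48 = 3900/24 - 96/48 = 160.5.
        z = (W - E[W]) / sqrt(Var[W]) = (26 - 39) / 12.6689 = -1.0261.
        Two-sided p = 2*Phi(z) = 0.304826.
Step 6: alpha = 0.05. fail to reject H0.

W+ = 52, W- = 26, W = min = 26, p = 0.304826, fail to reject H0.


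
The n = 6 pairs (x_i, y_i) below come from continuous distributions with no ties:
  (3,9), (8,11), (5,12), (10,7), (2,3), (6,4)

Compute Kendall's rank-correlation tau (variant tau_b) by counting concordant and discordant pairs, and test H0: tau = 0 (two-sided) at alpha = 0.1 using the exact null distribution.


Step 1: Enumerate the 15 unordered pairs (i,j) with i<j and classify each by sign(x_j-x_i) * sign(y_j-y_i).
  (1,2):dx=+5,dy=+2->C; (1,3):dx=+2,dy=+3->C; (1,4):dx=+7,dy=-2->D; (1,5):dx=-1,dy=-6->C
  (1,6):dx=+3,dy=-5->D; (2,3):dx=-3,dy=+1->D; (2,4):dx=+2,dy=-4->D; (2,5):dx=-6,dy=-8->C
  (2,6):dx=-2,dy=-7->C; (3,4):dx=+5,dy=-5->D; (3,5):dx=-3,dy=-9->C; (3,6):dx=+1,dy=-8->D
  (4,5):dx=-8,dy=-4->C; (4,6):dx=-4,dy=-3->C; (5,6):dx=+4,dy=+1->C
Step 2: C = 9, D = 6, total pairs = 15.
Step 3: tau = (C - D)/(n(n-1)/2) = (9 - 6)/15 = 0.200000.
Step 4: Exact two-sided p-value (enumerate n! = 720 permutations of y under H0): p = 0.719444.
Step 5: alpha = 0.1. fail to reject H0.

tau_b = 0.2000 (C=9, D=6), p = 0.719444, fail to reject H0.


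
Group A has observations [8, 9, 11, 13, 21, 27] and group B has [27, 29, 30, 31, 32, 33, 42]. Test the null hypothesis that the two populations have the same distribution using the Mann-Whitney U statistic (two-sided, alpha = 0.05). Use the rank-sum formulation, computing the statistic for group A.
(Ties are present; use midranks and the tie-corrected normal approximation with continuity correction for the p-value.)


Step 1: Combine and sort all 13 observations; assign midranks.
sorted (value, group): (8,X), (9,X), (11,X), (13,X), (21,X), (27,X), (27,Y), (29,Y), (30,Y), (31,Y), (32,Y), (33,Y), (42,Y)
ranks: 8->1, 9->2, 11->3, 13->4, 21->5, 27->6.5, 27->6.5, 29->8, 30->9, 31->10, 32->11, 33->12, 42->13
Step 2: Rank sum for X: R1 = 1 + 2 + 3 + 4 + 5 + 6.5 = 21.5.
Step 3: U_X = R1 - n1(n1+1)/2 = 21.5 - 6*7/2 = 21.5 - 21 = 0.5.
       U_Y = n1*n2 - U_X = 42 - 0.5 = 41.5.
Step 4: Ties are present, so use the tie-corrected normal approximation (with continuity correction) for the p-value.
Step 5: p-value = 0.004222; compare to alpha = 0.05. reject H0.

U_X = 0.5, p = 0.004222, reject H0 at alpha = 0.05.


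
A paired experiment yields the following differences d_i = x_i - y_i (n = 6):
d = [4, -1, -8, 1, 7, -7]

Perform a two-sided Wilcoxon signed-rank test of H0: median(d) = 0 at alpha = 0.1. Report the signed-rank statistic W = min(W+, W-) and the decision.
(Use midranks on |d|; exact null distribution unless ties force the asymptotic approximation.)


Step 1: Drop any zero differences (none here) and take |d_i|.
|d| = [4, 1, 8, 1, 7, 7]
Step 2: Midrank |d_i| (ties get averaged ranks).
ranks: |4|->3, |1|->1.5, |8|->6, |1|->1.5, |7|->4.5, |7|->4.5
Step 3: Attach original signs; sum ranks with positive sign and with negative sign.
W+ = 3 + 1.5 + 4.5 = 9
W- = 1.5 + 6 + 4.5 = 12
(Check: W+ + W- = 21 should equal n(n+1)/2 = 21.)
Step 4: Test statistic W = min(W+, W-) = 9.
Step 5: Ties in |d|, so use the tie-corrected normal approximation.
        E[W] = n(n+1)/4 = 6*7/4 = 10.5.
        Tie groups: |d|=1 (t=2), |d|=7 (t=2); sum(t^3 - t) = 12.
        Var[W] = n(n+1)(2n+1)/24 - sum(t^3-t)/48 = 546/24 - 12/48 = 22.5.
        z = (W - E[W]) / sqrt(Var[W]) = (9 - 10.5) / 4.7434 = -0.3162.
        Two-sided p = 2*Phi(z) = 0.751830.
Step 6: alpha = 0.1. fail to reject H0.

W+ = 9, W- = 12, W = min = 9, p = 0.751830, fail to reject H0.


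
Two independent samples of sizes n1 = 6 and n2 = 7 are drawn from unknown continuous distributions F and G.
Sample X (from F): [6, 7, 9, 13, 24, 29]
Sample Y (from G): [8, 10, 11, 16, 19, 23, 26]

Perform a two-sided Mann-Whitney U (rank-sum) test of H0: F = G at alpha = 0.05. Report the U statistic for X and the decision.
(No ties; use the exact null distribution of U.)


Step 1: Combine and sort all 13 observations; assign midranks.
sorted (value, group): (6,X), (7,X), (8,Y), (9,X), (10,Y), (11,Y), (13,X), (16,Y), (19,Y), (23,Y), (24,X), (26,Y), (29,X)
ranks: 6->1, 7->2, 8->3, 9->4, 10->5, 11->6, 13->7, 16->8, 19->9, 23->10, 24->11, 26->12, 29->13
Step 2: Rank sum for X: R1 = 1 + 2 + 4 + 7 + 11 + 13 = 38.
Step 3: U_X = R1 - n1(n1+1)/2 = 38 - 6*7/2 = 38 - 21 = 17.
       U_Y = n1*n2 - U_X = 42 - 17 = 25.
Step 4: No ties, so the exact null distribution of U (based on enumerating the C(13,6) = 1716 equally likely rank assignments) gives the two-sided p-value.
Step 5: p-value = 0.628205; compare to alpha = 0.05. fail to reject H0.

U_X = 17, p = 0.628205, fail to reject H0 at alpha = 0.05.


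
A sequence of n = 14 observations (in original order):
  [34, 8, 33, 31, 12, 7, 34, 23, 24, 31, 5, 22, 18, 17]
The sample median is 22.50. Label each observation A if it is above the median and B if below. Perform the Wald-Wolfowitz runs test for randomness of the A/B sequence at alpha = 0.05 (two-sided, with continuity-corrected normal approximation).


Step 1: Compute median = 22.50; label A = above, B = below.
Labels in order: ABAABBAAAABBBB  (n_A = 7, n_B = 7)
Step 2: Count runs R = 6.
Step 3: Under H0 (random ordering), E[R] = 2*n_A*n_B/(n_A+n_B) + 1 = 2*7*7/14 + 1 = 8.0000.
        Var[R] = 2*n_A*n_B*(2*n_A*n_B - n_A - n_B) / ((n_A+n_B)^2 * (n_A+n_B-1)) = 8232/2548 = 3.2308.
        SD[R] = 1.7974.
Step 4: Continuity-corrected z = (R + 0.5 - E[R]) / SD[R] = (6 + 0.5 - 8.0000) / 1.7974 = -0.8345.
Step 5: Two-sided p-value via normal approximation = 2*(1 - Phi(|z|)) = 0.403986.
Step 6: alpha = 0.05. fail to reject H0.

R = 6, z = -0.8345, p = 0.403986, fail to reject H0.


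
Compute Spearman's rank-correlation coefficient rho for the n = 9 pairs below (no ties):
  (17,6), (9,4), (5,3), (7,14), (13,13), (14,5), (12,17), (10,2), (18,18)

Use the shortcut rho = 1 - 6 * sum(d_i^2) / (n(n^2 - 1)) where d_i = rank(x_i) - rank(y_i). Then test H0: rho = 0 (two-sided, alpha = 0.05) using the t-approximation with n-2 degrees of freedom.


Step 1: Rank x and y separately (midranks; no ties here).
rank(x): 17->8, 9->3, 5->1, 7->2, 13->6, 14->7, 12->5, 10->4, 18->9
rank(y): 6->5, 4->3, 3->2, 14->7, 13->6, 5->4, 17->8, 2->1, 18->9
Step 2: d_i = R_x(i) - R_y(i); compute d_i^2.
  (8-5)^2=9, (3-3)^2=0, (1-2)^2=1, (2-7)^2=25, (6-6)^2=0, (7-4)^2=9, (5-8)^2=9, (4-1)^2=9, (9-9)^2=0
sum(d^2) = 62.
Step 3: rho = 1 - 6*62 / (9*(9^2 - 1)) = 1 - 372/720 = 0.483333.
Step 4: Under H0, t = rho * sqrt((n-2)/(1-rho^2)) = 1.4607 ~ t(7).
Step 5: Two-sided p-value from the t-distribution with 7 df = 0.187470.
Step 6: alpha = 0.05. fail to reject H0.

rho = 0.4833, p = 0.187470, fail to reject H0 at alpha = 0.05.


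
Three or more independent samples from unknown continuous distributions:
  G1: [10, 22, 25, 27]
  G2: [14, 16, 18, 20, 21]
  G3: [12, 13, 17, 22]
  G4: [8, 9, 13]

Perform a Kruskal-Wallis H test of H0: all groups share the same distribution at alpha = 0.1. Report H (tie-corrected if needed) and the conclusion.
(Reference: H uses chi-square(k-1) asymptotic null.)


Step 1: Combine all N = 16 observations and assign midranks.
sorted (value, group, rank): (8,G4,1), (9,G4,2), (10,G1,3), (12,G3,4), (13,G3,5.5), (13,G4,5.5), (14,G2,7), (16,G2,8), (17,G3,9), (18,G2,10), (20,G2,11), (21,G2,12), (22,G1,13.5), (22,G3,13.5), (25,G1,15), (27,G1,16)
Step 2: Sum ranks within each group.
R_1 = 47.5 (n_1 = 4)
R_2 = 48 (n_2 = 5)
R_3 = 32 (n_3 = 4)
R_4 = 8.5 (n_4 = 3)
Step 3: H = 12/(N(N+1)) * sum(R_i^2/n_i) - 3(N+1)
     = 12/(16*17) * (47.5^2/4 + 48^2/5 + 32^2/4 + 8.5^2/3) - 3*17
     = 0.044118 * 1304.95 - 51
     = 6.571140.
Step 4: Ties present; correction factor C = 1 - 12/(16^3 - 16) = 0.997059. Corrected H = 6.571140 / 0.997059 = 6.590524.
Step 5: Under H0, H ~ chi^2(3); p-value = 0.086160.
Step 6: alpha = 0.1. reject H0.

H = 6.5905, df = 3, p = 0.086160, reject H0.


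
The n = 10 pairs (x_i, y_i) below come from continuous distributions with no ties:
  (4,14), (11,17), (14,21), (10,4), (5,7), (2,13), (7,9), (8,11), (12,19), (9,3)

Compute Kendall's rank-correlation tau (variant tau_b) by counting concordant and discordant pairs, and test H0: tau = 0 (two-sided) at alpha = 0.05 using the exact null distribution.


Step 1: Enumerate the 45 unordered pairs (i,j) with i<j and classify each by sign(x_j-x_i) * sign(y_j-y_i).
  (1,2):dx=+7,dy=+3->C; (1,3):dx=+10,dy=+7->C; (1,4):dx=+6,dy=-10->D; (1,5):dx=+1,dy=-7->D
  (1,6):dx=-2,dy=-1->C; (1,7):dx=+3,dy=-5->D; (1,8):dx=+4,dy=-3->D; (1,9):dx=+8,dy=+5->C
  (1,10):dx=+5,dy=-11->D; (2,3):dx=+3,dy=+4->C; (2,4):dx=-1,dy=-13->C; (2,5):dx=-6,dy=-10->C
  (2,6):dx=-9,dy=-4->C; (2,7):dx=-4,dy=-8->C; (2,8):dx=-3,dy=-6->C; (2,9):dx=+1,dy=+2->C
  (2,10):dx=-2,dy=-14->C; (3,4):dx=-4,dy=-17->C; (3,5):dx=-9,dy=-14->C; (3,6):dx=-12,dy=-8->C
  (3,7):dx=-7,dy=-12->C; (3,8):dx=-6,dy=-10->C; (3,9):dx=-2,dy=-2->C; (3,10):dx=-5,dy=-18->C
  (4,5):dx=-5,dy=+3->D; (4,6):dx=-8,dy=+9->D; (4,7):dx=-3,dy=+5->D; (4,8):dx=-2,dy=+7->D
  (4,9):dx=+2,dy=+15->C; (4,10):dx=-1,dy=-1->C; (5,6):dx=-3,dy=+6->D; (5,7):dx=+2,dy=+2->C
  (5,8):dx=+3,dy=+4->C; (5,9):dx=+7,dy=+12->C; (5,10):dx=+4,dy=-4->D; (6,7):dx=+5,dy=-4->D
  (6,8):dx=+6,dy=-2->D; (6,9):dx=+10,dy=+6->C; (6,10):dx=+7,dy=-10->D; (7,8):dx=+1,dy=+2->C
  (7,9):dx=+5,dy=+10->C; (7,10):dx=+2,dy=-6->D; (8,9):dx=+4,dy=+8->C; (8,10):dx=+1,dy=-8->D
  (9,10):dx=-3,dy=-16->C
Step 2: C = 29, D = 16, total pairs = 45.
Step 3: tau = (C - D)/(n(n-1)/2) = (29 - 16)/45 = 0.288889.
Step 4: Exact two-sided p-value (enumerate n! = 3628800 permutations of y under H0): p = 0.291248.
Step 5: alpha = 0.05. fail to reject H0.

tau_b = 0.2889 (C=29, D=16), p = 0.291248, fail to reject H0.


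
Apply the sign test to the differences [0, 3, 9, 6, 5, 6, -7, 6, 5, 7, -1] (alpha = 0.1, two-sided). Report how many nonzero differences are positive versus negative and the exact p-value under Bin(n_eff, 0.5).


Step 1: Discard zero differences. Original n = 11; n_eff = number of nonzero differences = 10.
Nonzero differences (with sign): +3, +9, +6, +5, +6, -7, +6, +5, +7, -1
Step 2: Count signs: positive = 8, negative = 2.
Step 3: Under H0: P(positive) = 0.5, so the number of positives S ~ Bin(10, 0.5).
Step 4: Two-sided exact p-value = sum of Bin(10,0.5) probabilities at or below the observed probability = 0.109375.
Step 5: alpha = 0.1. fail to reject H0.

n_eff = 10, pos = 8, neg = 2, p = 0.109375, fail to reject H0.


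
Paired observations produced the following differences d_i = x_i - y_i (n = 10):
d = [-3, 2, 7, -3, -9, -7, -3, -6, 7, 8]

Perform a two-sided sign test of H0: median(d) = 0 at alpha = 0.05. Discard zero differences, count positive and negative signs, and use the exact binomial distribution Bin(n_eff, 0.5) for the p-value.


Step 1: Discard zero differences. Original n = 10; n_eff = number of nonzero differences = 10.
Nonzero differences (with sign): -3, +2, +7, -3, -9, -7, -3, -6, +7, +8
Step 2: Count signs: positive = 4, negative = 6.
Step 3: Under H0: P(positive) = 0.5, so the number of positives S ~ Bin(10, 0.5).
Step 4: Two-sided exact p-value = sum of Bin(10,0.5) probabilities at or below the observed probability = 0.753906.
Step 5: alpha = 0.05. fail to reject H0.

n_eff = 10, pos = 4, neg = 6, p = 0.753906, fail to reject H0.


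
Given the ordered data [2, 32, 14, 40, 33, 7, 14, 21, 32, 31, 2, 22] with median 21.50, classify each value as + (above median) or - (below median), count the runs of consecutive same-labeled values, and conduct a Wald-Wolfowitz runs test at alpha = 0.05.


Step 1: Compute median = 21.50; label A = above, B = below.
Labels in order: BABAABBBAABA  (n_A = 6, n_B = 6)
Step 2: Count runs R = 8.
Step 3: Under H0 (random ordering), E[R] = 2*n_A*n_B/(n_A+n_B) + 1 = 2*6*6/12 + 1 = 7.0000.
        Var[R] = 2*n_A*n_B*(2*n_A*n_B - n_A - n_B) / ((n_A+n_B)^2 * (n_A+n_B-1)) = 4320/1584 = 2.7273.
        SD[R] = 1.6514.
Step 4: Continuity-corrected z = (R - 0.5 - E[R]) / SD[R] = (8 - 0.5 - 7.0000) / 1.6514 = 0.3028.
Step 5: Two-sided p-value via normal approximation = 2*(1 - Phi(|z|)) = 0.762069.
Step 6: alpha = 0.05. fail to reject H0.

R = 8, z = 0.3028, p = 0.762069, fail to reject H0.


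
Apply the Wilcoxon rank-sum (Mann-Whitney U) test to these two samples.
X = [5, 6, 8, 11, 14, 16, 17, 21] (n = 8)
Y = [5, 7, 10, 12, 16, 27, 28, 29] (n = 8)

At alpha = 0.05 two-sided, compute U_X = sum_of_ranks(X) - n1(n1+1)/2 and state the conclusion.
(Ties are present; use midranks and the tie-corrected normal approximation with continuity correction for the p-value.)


Step 1: Combine and sort all 16 observations; assign midranks.
sorted (value, group): (5,X), (5,Y), (6,X), (7,Y), (8,X), (10,Y), (11,X), (12,Y), (14,X), (16,X), (16,Y), (17,X), (21,X), (27,Y), (28,Y), (29,Y)
ranks: 5->1.5, 5->1.5, 6->3, 7->4, 8->5, 10->6, 11->7, 12->8, 14->9, 16->10.5, 16->10.5, 17->12, 21->13, 27->14, 28->15, 29->16
Step 2: Rank sum for X: R1 = 1.5 + 3 + 5 + 7 + 9 + 10.5 + 12 + 13 = 61.
Step 3: U_X = R1 - n1(n1+1)/2 = 61 - 8*9/2 = 61 - 36 = 25.
       U_Y = n1*n2 - U_X = 64 - 25 = 39.
Step 4: Ties are present, so use the tie-corrected normal approximation (with continuity correction) for the p-value.
Step 5: p-value = 0.494201; compare to alpha = 0.05. fail to reject H0.

U_X = 25, p = 0.494201, fail to reject H0 at alpha = 0.05.


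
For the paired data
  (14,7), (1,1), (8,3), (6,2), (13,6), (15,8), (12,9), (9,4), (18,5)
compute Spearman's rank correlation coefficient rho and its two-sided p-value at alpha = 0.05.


Step 1: Rank x and y separately (midranks; no ties here).
rank(x): 14->7, 1->1, 8->3, 6->2, 13->6, 15->8, 12->5, 9->4, 18->9
rank(y): 7->7, 1->1, 3->3, 2->2, 6->6, 8->8, 9->9, 4->4, 5->5
Step 2: d_i = R_x(i) - R_y(i); compute d_i^2.
  (7-7)^2=0, (1-1)^2=0, (3-3)^2=0, (2-2)^2=0, (6-6)^2=0, (8-8)^2=0, (5-9)^2=16, (4-4)^2=0, (9-5)^2=16
sum(d^2) = 32.
Step 3: rho = 1 - 6*32 / (9*(9^2 - 1)) = 1 - 192/720 = 0.733333.
Step 4: Under H0, t = rho * sqrt((n-2)/(1-rho^2)) = 2.8538 ~ t(7).
Step 5: Two-sided p-value from the t-distribution with 7 df = 0.024554.
Step 6: alpha = 0.05. reject H0.

rho = 0.7333, p = 0.024554, reject H0 at alpha = 0.05.


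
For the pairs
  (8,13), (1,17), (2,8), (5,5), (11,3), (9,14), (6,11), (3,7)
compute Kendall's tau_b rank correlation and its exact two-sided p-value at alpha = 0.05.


Step 1: Enumerate the 28 unordered pairs (i,j) with i<j and classify each by sign(x_j-x_i) * sign(y_j-y_i).
  (1,2):dx=-7,dy=+4->D; (1,3):dx=-6,dy=-5->C; (1,4):dx=-3,dy=-8->C; (1,5):dx=+3,dy=-10->D
  (1,6):dx=+1,dy=+1->C; (1,7):dx=-2,dy=-2->C; (1,8):dx=-5,dy=-6->C; (2,3):dx=+1,dy=-9->D
  (2,4):dx=+4,dy=-12->D; (2,5):dx=+10,dy=-14->D; (2,6):dx=+8,dy=-3->D; (2,7):dx=+5,dy=-6->D
  (2,8):dx=+2,dy=-10->D; (3,4):dx=+3,dy=-3->D; (3,5):dx=+9,dy=-5->D; (3,6):dx=+7,dy=+6->C
  (3,7):dx=+4,dy=+3->C; (3,8):dx=+1,dy=-1->D; (4,5):dx=+6,dy=-2->D; (4,6):dx=+4,dy=+9->C
  (4,7):dx=+1,dy=+6->C; (4,8):dx=-2,dy=+2->D; (5,6):dx=-2,dy=+11->D; (5,7):dx=-5,dy=+8->D
  (5,8):dx=-8,dy=+4->D; (6,7):dx=-3,dy=-3->C; (6,8):dx=-6,dy=-7->C; (7,8):dx=-3,dy=-4->C
Step 2: C = 12, D = 16, total pairs = 28.
Step 3: tau = (C - D)/(n(n-1)/2) = (12 - 16)/28 = -0.142857.
Step 4: Exact two-sided p-value (enumerate n! = 40320 permutations of y under H0): p = 0.719544.
Step 5: alpha = 0.05. fail to reject H0.

tau_b = -0.1429 (C=12, D=16), p = 0.719544, fail to reject H0.
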